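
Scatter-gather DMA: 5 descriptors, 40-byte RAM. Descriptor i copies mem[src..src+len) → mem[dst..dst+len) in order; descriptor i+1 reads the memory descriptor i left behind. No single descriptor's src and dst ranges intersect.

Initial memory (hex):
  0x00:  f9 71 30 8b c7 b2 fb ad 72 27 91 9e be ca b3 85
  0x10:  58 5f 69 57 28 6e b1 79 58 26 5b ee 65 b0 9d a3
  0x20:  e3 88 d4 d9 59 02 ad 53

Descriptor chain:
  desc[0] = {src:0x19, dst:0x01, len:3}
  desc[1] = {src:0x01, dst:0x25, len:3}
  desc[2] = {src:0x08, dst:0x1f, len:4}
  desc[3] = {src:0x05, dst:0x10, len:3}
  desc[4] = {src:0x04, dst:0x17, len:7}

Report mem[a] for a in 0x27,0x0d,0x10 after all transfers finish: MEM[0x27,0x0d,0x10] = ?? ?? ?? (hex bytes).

  after D0: wrote 3B at 0x01 = 265bee
  after D1: wrote 3B at 0x25 = 265bee
  after D2: wrote 4B at 0x1f = 7227919e
  after D3: wrote 3B at 0x10 = b2fbad
  after D4: wrote 7B at 0x17 = c7b2fbad722791
query mem[0x27]=0xee, mem[0x0d]=0xca, mem[0x10]=0xb2

MEM[0x27,0x0d,0x10] = ee ca b2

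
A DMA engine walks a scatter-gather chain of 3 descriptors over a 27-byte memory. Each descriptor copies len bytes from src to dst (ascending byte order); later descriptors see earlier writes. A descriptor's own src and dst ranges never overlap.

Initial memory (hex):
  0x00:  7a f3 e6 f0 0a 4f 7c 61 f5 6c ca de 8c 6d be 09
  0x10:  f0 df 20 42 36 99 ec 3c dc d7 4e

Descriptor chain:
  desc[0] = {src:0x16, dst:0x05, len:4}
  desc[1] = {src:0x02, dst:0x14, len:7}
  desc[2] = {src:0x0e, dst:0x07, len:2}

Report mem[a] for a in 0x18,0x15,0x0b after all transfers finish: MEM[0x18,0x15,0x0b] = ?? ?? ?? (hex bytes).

D0: mem[0x05..0x08] <- [ec 3c dc d7]
D1: mem[0x14..0x1a] <- [e6 f0 0a ec 3c dc d7]
D2: mem[0x07..0x08] <- [be 09]
query mem[0x18]=0x3c, mem[0x15]=0xf0, mem[0x0b]=0xde

MEM[0x18,0x15,0x0b] = 3c f0 de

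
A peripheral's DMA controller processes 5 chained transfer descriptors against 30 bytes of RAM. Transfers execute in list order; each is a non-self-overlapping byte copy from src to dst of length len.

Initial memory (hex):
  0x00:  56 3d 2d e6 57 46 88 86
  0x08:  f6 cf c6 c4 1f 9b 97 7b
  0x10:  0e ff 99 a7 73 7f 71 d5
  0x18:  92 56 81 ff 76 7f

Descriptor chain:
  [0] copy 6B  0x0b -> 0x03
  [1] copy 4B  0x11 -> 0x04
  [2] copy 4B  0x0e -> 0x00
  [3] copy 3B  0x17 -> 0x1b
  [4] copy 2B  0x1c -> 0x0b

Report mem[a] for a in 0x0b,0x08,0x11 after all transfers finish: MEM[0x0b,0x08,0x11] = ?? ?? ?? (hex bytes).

MEM[0x0b,0x08,0x11] = 92 0e ff

D0: mem[0x03..0x08] <- [c4 1f 9b 97 7b 0e]
D1: mem[0x04..0x07] <- [ff 99 a7 73]
D2: mem[0x00..0x03] <- [97 7b 0e ff]
D3: mem[0x1b..0x1d] <- [d5 92 56]
D4: mem[0x0b..0x0c] <- [92 56]
query mem[0x0b]=0x92, mem[0x08]=0x0e, mem[0x11]=0xff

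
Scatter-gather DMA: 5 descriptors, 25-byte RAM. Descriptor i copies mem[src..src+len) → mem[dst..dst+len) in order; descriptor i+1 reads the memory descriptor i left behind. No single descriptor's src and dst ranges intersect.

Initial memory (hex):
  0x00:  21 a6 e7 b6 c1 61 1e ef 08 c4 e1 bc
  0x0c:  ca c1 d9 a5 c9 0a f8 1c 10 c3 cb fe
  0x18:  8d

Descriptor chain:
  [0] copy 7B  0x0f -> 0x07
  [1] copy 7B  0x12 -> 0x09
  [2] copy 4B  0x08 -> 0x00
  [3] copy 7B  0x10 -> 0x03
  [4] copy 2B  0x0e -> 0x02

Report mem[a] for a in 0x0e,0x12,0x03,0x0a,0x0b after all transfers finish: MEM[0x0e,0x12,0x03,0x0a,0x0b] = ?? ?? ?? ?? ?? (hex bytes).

[0] 0x0f->0x07 len=7 : a5 c9 0a f8 1c 10 c3
[1] 0x12->0x09 len=7 : f8 1c 10 c3 cb fe 8d
[2] 0x08->0x00 len=4 : c9 f8 1c 10
[3] 0x10->0x03 len=7 : c9 0a f8 1c 10 c3 cb
[4] 0x0e->0x02 len=2 : fe 8d
query mem[0x0e]=0xfe, mem[0x12]=0xf8, mem[0x03]=0x8d, mem[0x0a]=0x1c, mem[0x0b]=0x10

MEM[0x0e,0x12,0x03,0x0a,0x0b] = fe f8 8d 1c 10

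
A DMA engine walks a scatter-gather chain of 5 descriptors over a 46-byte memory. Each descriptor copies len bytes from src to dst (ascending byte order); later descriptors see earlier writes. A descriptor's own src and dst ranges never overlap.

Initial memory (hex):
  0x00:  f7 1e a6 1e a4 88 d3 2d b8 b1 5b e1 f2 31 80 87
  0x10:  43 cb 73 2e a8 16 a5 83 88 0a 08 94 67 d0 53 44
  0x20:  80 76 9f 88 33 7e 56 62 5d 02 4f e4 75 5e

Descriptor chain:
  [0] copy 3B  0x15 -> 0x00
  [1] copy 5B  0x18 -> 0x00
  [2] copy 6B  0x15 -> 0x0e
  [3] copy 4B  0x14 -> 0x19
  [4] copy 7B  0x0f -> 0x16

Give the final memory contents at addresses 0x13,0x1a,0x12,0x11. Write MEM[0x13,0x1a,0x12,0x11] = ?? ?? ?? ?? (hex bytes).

[0] 0x15->0x00 len=3 : 16 a5 83
[1] 0x18->0x00 len=5 : 88 0a 08 94 67
[2] 0x15->0x0e len=6 : 16 a5 83 88 0a 08
[3] 0x14->0x19 len=4 : a8 16 a5 83
[4] 0x0f->0x16 len=7 : a5 83 88 0a 08 a8 16
query mem[0x13]=0x08, mem[0x1a]=0x08, mem[0x12]=0x0a, mem[0x11]=0x88

MEM[0x13,0x1a,0x12,0x11] = 08 08 0a 88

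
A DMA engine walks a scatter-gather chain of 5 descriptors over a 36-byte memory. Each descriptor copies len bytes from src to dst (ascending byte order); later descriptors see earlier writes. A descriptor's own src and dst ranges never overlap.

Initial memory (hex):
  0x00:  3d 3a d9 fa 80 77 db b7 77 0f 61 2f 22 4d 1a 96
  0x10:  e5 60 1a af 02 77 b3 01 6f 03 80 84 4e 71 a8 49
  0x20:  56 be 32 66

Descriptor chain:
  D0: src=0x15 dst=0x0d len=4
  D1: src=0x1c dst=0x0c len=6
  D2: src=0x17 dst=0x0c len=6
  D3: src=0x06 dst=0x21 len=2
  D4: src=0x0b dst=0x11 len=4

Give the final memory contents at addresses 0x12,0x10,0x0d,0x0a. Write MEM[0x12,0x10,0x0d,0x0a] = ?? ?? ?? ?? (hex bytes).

D0: mem[0x0d..0x10] <- [77 b3 01 6f]
D1: mem[0x0c..0x11] <- [4e 71 a8 49 56 be]
D2: mem[0x0c..0x11] <- [01 6f 03 80 84 4e]
D3: mem[0x21..0x22] <- [db b7]
D4: mem[0x11..0x14] <- [2f 01 6f 03]
query mem[0x12]=0x01, mem[0x10]=0x84, mem[0x0d]=0x6f, mem[0x0a]=0x61

MEM[0x12,0x10,0x0d,0x0a] = 01 84 6f 61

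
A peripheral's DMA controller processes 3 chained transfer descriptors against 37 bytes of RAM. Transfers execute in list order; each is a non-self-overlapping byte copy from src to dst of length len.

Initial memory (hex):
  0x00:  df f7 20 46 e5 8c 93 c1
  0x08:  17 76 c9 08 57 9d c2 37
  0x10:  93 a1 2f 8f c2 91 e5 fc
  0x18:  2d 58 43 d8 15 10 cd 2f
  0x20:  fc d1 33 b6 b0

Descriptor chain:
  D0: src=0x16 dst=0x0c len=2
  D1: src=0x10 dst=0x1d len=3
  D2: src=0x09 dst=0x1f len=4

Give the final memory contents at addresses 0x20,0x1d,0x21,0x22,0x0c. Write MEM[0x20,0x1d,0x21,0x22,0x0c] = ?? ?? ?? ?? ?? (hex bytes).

D0: mem[0x0c..0x0d] <- [e5 fc]
D1: mem[0x1d..0x1f] <- [93 a1 2f]
D2: mem[0x1f..0x22] <- [76 c9 08 e5]
query mem[0x20]=0xc9, mem[0x1d]=0x93, mem[0x21]=0x08, mem[0x22]=0xe5, mem[0x0c]=0xe5

MEM[0x20,0x1d,0x21,0x22,0x0c] = c9 93 08 e5 e5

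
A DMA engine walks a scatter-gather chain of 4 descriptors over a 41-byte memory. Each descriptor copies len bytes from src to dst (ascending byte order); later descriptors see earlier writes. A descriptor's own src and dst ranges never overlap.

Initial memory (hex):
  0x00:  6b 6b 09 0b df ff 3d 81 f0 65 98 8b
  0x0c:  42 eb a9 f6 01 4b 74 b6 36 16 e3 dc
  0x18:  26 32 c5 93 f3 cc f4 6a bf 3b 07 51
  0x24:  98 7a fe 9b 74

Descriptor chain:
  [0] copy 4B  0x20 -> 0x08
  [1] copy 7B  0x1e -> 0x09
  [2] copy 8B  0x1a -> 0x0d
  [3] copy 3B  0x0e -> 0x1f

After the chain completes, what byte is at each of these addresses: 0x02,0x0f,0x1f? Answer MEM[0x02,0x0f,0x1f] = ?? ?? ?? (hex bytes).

MEM[0x02,0x0f,0x1f] = 09 f3 93

D0: mem[0x08..0x0b] <- [bf 3b 07 51]
D1: mem[0x09..0x0f] <- [f4 6a bf 3b 07 51 98]
D2: mem[0x0d..0x14] <- [c5 93 f3 cc f4 6a bf 3b]
D3: mem[0x1f..0x21] <- [93 f3 cc]
query mem[0x02]=0x09, mem[0x0f]=0xf3, mem[0x1f]=0x93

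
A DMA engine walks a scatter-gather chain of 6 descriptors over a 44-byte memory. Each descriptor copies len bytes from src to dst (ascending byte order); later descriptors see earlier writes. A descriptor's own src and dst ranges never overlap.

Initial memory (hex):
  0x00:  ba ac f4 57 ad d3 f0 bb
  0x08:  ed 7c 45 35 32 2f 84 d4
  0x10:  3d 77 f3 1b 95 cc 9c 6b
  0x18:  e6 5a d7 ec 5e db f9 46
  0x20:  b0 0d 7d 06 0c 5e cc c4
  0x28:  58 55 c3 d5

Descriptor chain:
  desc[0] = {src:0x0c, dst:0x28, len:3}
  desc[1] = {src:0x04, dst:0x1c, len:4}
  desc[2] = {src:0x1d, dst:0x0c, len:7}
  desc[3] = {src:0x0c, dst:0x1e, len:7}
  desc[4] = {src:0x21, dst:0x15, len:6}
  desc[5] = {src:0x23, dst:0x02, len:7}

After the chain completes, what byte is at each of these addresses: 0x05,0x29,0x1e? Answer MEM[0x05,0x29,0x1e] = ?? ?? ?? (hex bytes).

#0 dst[0x28+3] := {0x32,0x2f,0x84}
#1 dst[0x1c+4] := {0xad,0xd3,0xf0,0xbb}
#2 dst[0x0c+7] := {0xd3,0xf0,0xbb,0xb0,0x0d,0x7d,0x06}
#3 dst[0x1e+7] := {0xd3,0xf0,0xbb,0xb0,0x0d,0x7d,0x06}
#4 dst[0x15+6] := {0xb0,0x0d,0x7d,0x06,0x5e,0xcc}
#5 dst[0x02+7] := {0x7d,0x06,0x5e,0xcc,0xc4,0x32,0x2f}
query mem[0x05]=0xcc, mem[0x29]=0x2f, mem[0x1e]=0xd3

MEM[0x05,0x29,0x1e] = cc 2f d3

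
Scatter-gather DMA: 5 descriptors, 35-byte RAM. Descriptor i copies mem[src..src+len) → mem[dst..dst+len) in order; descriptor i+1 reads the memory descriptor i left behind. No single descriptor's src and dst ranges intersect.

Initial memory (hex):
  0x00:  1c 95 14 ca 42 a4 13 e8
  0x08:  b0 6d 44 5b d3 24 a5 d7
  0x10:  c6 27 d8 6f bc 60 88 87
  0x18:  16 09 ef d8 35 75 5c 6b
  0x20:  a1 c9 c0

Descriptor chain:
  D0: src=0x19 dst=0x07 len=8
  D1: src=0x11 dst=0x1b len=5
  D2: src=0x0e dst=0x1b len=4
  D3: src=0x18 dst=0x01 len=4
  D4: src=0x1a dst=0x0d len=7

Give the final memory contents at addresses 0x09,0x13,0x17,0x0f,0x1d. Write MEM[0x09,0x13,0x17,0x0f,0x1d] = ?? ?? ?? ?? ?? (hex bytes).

#0 dst[0x07+8] := {0x09,0xef,0xd8,0x35,0x75,0x5c,0x6b,0xa1}
#1 dst[0x1b+5] := {0x27,0xd8,0x6f,0xbc,0x60}
#2 dst[0x1b+4] := {0xa1,0xd7,0xc6,0x27}
#3 dst[0x01+4] := {0x16,0x09,0xef,0xa1}
#4 dst[0x0d+7] := {0xef,0xa1,0xd7,0xc6,0x27,0x60,0xa1}
query mem[0x09]=0xd8, mem[0x13]=0xa1, mem[0x17]=0x87, mem[0x0f]=0xd7, mem[0x1d]=0xc6

MEM[0x09,0x13,0x17,0x0f,0x1d] = d8 a1 87 d7 c6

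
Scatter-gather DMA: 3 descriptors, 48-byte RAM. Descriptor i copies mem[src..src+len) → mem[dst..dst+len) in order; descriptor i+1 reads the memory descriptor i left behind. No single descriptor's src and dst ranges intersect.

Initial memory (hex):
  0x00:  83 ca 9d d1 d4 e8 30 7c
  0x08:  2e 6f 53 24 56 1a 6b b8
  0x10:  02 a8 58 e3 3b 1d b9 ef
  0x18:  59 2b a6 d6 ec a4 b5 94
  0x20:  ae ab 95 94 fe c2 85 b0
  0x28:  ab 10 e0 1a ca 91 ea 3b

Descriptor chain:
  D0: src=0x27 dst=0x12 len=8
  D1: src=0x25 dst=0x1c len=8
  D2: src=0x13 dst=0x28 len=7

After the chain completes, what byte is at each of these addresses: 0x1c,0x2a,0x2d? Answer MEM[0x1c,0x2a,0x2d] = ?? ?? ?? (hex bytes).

  after D0: wrote 8B at 0x12 = b0ab10e01aca91ea
  after D1: wrote 8B at 0x1c = c285b0ab10e01aca
  after D2: wrote 7B at 0x28 = ab10e01aca91ea
query mem[0x1c]=0xc2, mem[0x2a]=0xe0, mem[0x2d]=0x91

MEM[0x1c,0x2a,0x2d] = c2 e0 91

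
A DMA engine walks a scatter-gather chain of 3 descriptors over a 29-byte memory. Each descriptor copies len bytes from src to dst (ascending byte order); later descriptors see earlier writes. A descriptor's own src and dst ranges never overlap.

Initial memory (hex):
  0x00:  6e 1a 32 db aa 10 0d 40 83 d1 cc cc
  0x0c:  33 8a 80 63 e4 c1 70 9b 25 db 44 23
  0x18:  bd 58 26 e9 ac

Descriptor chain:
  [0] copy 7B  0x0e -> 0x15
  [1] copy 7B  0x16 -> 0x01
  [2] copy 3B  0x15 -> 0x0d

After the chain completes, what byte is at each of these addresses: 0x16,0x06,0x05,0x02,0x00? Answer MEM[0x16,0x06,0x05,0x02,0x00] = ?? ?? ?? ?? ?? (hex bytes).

  after D0: wrote 7B at 0x15 = 8063e4c1709b25
  after D1: wrote 7B at 0x01 = 63e4c1709b25ac
  after D2: wrote 3B at 0x0d = 8063e4
query mem[0x16]=0x63, mem[0x06]=0x25, mem[0x05]=0x9b, mem[0x02]=0xe4, mem[0x00]=0x6e

MEM[0x16,0x06,0x05,0x02,0x00] = 63 25 9b e4 6e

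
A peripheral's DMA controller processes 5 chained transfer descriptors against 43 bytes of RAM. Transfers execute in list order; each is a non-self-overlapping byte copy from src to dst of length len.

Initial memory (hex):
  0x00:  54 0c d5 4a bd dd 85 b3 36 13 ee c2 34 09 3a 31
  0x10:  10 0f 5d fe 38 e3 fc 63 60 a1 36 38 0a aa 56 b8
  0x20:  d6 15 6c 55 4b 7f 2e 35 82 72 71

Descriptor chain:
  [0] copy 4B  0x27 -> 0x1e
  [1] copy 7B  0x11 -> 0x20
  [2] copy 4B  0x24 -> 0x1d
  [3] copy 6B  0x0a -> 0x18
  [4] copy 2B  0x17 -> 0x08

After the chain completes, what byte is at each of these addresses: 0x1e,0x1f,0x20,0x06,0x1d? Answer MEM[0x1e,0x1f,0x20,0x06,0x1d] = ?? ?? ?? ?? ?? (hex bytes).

MEM[0x1e,0x1f,0x20,0x06,0x1d] = fc 63 35 85 31

[0] 0x27->0x1e len=4 : 35 82 72 71
[1] 0x11->0x20 len=7 : 0f 5d fe 38 e3 fc 63
[2] 0x24->0x1d len=4 : e3 fc 63 35
[3] 0x0a->0x18 len=6 : ee c2 34 09 3a 31
[4] 0x17->0x08 len=2 : 63 ee
query mem[0x1e]=0xfc, mem[0x1f]=0x63, mem[0x20]=0x35, mem[0x06]=0x85, mem[0x1d]=0x31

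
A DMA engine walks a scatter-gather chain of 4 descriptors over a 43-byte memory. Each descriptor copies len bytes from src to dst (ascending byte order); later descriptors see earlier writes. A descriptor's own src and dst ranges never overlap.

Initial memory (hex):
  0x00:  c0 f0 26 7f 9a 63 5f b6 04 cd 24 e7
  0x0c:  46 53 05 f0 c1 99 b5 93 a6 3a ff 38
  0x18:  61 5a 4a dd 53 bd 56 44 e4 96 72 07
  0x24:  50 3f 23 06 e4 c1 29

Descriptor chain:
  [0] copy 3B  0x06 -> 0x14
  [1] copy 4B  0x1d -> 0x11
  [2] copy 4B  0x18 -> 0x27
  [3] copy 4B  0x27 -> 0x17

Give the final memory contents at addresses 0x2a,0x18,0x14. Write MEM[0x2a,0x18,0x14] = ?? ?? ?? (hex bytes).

  after D0: wrote 3B at 0x14 = 5fb604
  after D1: wrote 4B at 0x11 = bd5644e4
  after D2: wrote 4B at 0x27 = 615a4add
  after D3: wrote 4B at 0x17 = 615a4add
query mem[0x2a]=0xdd, mem[0x18]=0x5a, mem[0x14]=0xe4

MEM[0x2a,0x18,0x14] = dd 5a e4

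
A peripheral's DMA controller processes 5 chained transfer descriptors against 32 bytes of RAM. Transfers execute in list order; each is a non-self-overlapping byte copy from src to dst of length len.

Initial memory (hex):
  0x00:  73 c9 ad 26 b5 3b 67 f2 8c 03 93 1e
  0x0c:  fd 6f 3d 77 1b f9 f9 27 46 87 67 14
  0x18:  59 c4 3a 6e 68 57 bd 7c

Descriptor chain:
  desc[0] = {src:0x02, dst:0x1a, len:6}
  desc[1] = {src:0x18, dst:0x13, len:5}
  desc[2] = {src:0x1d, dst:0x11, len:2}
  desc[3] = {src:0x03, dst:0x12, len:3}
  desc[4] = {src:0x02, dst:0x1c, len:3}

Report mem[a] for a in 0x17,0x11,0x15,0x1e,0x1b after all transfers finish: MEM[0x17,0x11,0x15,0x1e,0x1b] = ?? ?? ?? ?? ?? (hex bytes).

MEM[0x17,0x11,0x15,0x1e,0x1b] = b5 3b ad b5 26

[0] 0x02->0x1a len=6 : ad 26 b5 3b 67 f2
[1] 0x18->0x13 len=5 : 59 c4 ad 26 b5
[2] 0x1d->0x11 len=2 : 3b 67
[3] 0x03->0x12 len=3 : 26 b5 3b
[4] 0x02->0x1c len=3 : ad 26 b5
query mem[0x17]=0xb5, mem[0x11]=0x3b, mem[0x15]=0xad, mem[0x1e]=0xb5, mem[0x1b]=0x26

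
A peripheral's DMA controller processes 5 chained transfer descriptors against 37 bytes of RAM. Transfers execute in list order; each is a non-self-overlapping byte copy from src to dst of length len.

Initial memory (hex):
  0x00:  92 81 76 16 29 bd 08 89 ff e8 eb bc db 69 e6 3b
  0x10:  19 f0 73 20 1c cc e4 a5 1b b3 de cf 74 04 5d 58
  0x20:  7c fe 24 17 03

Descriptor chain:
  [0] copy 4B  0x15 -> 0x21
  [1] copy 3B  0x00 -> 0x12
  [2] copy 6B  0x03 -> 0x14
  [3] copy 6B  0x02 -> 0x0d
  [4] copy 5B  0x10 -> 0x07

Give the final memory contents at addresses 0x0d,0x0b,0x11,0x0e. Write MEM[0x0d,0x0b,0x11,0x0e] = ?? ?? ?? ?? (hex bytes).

MEM[0x0d,0x0b,0x11,0x0e] = 76 16 08 16

[0] 0x15->0x21 len=4 : cc e4 a5 1b
[1] 0x00->0x12 len=3 : 92 81 76
[2] 0x03->0x14 len=6 : 16 29 bd 08 89 ff
[3] 0x02->0x0d len=6 : 76 16 29 bd 08 89
[4] 0x10->0x07 len=5 : bd 08 89 81 16
query mem[0x0d]=0x76, mem[0x0b]=0x16, mem[0x11]=0x08, mem[0x0e]=0x16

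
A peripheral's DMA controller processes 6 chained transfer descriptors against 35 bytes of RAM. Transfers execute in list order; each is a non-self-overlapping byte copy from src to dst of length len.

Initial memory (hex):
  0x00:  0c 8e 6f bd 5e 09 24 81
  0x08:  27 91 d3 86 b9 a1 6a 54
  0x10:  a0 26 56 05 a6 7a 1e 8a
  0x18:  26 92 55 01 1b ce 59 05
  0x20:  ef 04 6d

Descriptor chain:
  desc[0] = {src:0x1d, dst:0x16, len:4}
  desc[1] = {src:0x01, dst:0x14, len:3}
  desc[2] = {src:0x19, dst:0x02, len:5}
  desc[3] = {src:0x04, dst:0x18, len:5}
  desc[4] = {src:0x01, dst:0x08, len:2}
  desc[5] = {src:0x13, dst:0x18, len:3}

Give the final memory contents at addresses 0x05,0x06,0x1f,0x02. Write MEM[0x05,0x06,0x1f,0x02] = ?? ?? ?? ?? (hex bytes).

MEM[0x05,0x06,0x1f,0x02] = 1b ce 05 ef

  after D0: wrote 4B at 0x16 = ce5905ef
  after D1: wrote 3B at 0x14 = 8e6fbd
  after D2: wrote 5B at 0x02 = ef55011bce
  after D3: wrote 5B at 0x18 = 011bce8127
  after D4: wrote 2B at 0x08 = 8eef
  after D5: wrote 3B at 0x18 = 058e6f
query mem[0x05]=0x1b, mem[0x06]=0xce, mem[0x1f]=0x05, mem[0x02]=0xef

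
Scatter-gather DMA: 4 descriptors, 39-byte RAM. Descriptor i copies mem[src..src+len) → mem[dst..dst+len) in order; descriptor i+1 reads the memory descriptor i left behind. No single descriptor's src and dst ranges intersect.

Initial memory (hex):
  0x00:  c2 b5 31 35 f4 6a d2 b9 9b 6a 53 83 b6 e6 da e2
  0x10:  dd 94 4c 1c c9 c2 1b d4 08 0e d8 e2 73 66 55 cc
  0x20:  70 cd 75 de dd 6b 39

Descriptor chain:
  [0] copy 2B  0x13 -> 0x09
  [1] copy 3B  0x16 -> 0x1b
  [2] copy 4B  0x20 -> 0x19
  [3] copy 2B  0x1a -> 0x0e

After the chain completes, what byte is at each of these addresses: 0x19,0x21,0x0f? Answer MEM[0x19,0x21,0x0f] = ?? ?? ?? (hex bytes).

D0: mem[0x09..0x0a] <- [1c c9]
D1: mem[0x1b..0x1d] <- [1b d4 08]
D2: mem[0x19..0x1c] <- [70 cd 75 de]
D3: mem[0x0e..0x0f] <- [cd 75]
query mem[0x19]=0x70, mem[0x21]=0xcd, mem[0x0f]=0x75

MEM[0x19,0x21,0x0f] = 70 cd 75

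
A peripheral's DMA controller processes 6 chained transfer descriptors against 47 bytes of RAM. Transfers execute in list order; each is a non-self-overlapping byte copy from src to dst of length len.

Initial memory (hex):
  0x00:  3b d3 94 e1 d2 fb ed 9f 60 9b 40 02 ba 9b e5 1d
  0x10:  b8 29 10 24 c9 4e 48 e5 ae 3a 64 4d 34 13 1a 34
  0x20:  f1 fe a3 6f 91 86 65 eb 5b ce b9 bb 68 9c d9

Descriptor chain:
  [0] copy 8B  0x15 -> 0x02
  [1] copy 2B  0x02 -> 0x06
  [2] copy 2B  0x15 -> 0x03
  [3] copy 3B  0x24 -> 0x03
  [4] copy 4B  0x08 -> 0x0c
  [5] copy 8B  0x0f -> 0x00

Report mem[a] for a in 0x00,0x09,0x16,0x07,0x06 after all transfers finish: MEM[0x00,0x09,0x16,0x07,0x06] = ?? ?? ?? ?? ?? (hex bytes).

#0 dst[0x02+8] := {0x4e,0x48,0xe5,0xae,0x3a,0x64,0x4d,0x34}
#1 dst[0x06+2] := {0x4e,0x48}
#2 dst[0x03+2] := {0x4e,0x48}
#3 dst[0x03+3] := {0x91,0x86,0x65}
#4 dst[0x0c+4] := {0x4d,0x34,0x40,0x02}
#5 dst[0x00+8] := {0x02,0xb8,0x29,0x10,0x24,0xc9,0x4e,0x48}
query mem[0x00]=0x02, mem[0x09]=0x34, mem[0x16]=0x48, mem[0x07]=0x48, mem[0x06]=0x4e

MEM[0x00,0x09,0x16,0x07,0x06] = 02 34 48 48 4e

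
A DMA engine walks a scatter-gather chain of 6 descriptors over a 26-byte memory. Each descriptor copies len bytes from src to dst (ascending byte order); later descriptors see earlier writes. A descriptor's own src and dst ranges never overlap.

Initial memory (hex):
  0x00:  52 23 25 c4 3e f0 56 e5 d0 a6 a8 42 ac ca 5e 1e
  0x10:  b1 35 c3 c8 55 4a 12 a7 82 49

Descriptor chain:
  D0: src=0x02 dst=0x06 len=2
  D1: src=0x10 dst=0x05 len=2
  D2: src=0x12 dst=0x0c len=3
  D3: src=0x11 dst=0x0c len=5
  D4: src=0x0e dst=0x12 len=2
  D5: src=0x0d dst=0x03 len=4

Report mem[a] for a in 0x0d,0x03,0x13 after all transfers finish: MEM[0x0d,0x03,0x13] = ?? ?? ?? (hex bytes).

MEM[0x0d,0x03,0x13] = c3 c3 55

  after D0: wrote 2B at 0x06 = 25c4
  after D1: wrote 2B at 0x05 = b135
  after D2: wrote 3B at 0x0c = c3c855
  after D3: wrote 5B at 0x0c = 35c3c8554a
  after D4: wrote 2B at 0x12 = c855
  after D5: wrote 4B at 0x03 = c3c8554a
query mem[0x0d]=0xc3, mem[0x03]=0xc3, mem[0x13]=0x55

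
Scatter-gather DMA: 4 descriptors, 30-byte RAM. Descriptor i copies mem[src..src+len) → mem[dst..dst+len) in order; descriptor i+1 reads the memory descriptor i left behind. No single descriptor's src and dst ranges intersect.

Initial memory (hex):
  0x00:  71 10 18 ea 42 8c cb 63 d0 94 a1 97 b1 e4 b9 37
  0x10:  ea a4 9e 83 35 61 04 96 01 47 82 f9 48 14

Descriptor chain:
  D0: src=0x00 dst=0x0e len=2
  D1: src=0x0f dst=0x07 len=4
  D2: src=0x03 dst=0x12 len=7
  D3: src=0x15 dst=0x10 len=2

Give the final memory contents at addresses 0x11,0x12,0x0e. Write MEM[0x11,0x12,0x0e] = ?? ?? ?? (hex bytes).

MEM[0x11,0x12,0x0e] = 10 ea 71

D0: mem[0x0e..0x0f] <- [71 10]
D1: mem[0x07..0x0a] <- [10 ea a4 9e]
D2: mem[0x12..0x18] <- [ea 42 8c cb 10 ea a4]
D3: mem[0x10..0x11] <- [cb 10]
query mem[0x11]=0x10, mem[0x12]=0xea, mem[0x0e]=0x71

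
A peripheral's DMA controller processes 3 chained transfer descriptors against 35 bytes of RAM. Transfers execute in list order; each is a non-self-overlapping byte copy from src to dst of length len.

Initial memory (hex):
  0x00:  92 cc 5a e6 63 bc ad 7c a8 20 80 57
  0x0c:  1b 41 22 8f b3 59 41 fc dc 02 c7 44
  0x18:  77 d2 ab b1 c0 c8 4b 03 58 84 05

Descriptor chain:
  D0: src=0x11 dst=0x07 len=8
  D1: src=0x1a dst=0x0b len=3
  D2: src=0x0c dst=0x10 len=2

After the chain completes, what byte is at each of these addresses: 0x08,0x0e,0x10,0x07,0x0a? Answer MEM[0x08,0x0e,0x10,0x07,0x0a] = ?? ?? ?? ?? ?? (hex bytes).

D0: mem[0x07..0x0e] <- [59 41 fc dc 02 c7 44 77]
D1: mem[0x0b..0x0d] <- [ab b1 c0]
D2: mem[0x10..0x11] <- [b1 c0]
query mem[0x08]=0x41, mem[0x0e]=0x77, mem[0x10]=0xb1, mem[0x07]=0x59, mem[0x0a]=0xdc

MEM[0x08,0x0e,0x10,0x07,0x0a] = 41 77 b1 59 dc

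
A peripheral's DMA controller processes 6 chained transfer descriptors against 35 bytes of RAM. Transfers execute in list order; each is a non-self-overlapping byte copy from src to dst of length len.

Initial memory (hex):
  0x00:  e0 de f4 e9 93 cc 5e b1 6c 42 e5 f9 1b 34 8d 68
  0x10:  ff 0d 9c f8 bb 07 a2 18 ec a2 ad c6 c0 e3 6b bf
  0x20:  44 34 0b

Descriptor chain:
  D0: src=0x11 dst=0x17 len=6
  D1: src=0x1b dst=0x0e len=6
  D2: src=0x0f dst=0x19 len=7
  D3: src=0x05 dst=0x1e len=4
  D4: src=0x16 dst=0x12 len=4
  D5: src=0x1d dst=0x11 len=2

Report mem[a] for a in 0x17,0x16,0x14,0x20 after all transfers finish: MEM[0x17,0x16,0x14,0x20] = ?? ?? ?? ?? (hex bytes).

#0 dst[0x17+6] := {0x0d,0x9c,0xf8,0xbb,0x07,0xa2}
#1 dst[0x0e+6] := {0x07,0xa2,0xe3,0x6b,0xbf,0x44}
#2 dst[0x19+7] := {0xa2,0xe3,0x6b,0xbf,0x44,0xbb,0x07}
#3 dst[0x1e+4] := {0xcc,0x5e,0xb1,0x6c}
#4 dst[0x12+4] := {0xa2,0x0d,0x9c,0xa2}
#5 dst[0x11+2] := {0x44,0xcc}
query mem[0x17]=0x0d, mem[0x16]=0xa2, mem[0x14]=0x9c, mem[0x20]=0xb1

MEM[0x17,0x16,0x14,0x20] = 0d a2 9c b1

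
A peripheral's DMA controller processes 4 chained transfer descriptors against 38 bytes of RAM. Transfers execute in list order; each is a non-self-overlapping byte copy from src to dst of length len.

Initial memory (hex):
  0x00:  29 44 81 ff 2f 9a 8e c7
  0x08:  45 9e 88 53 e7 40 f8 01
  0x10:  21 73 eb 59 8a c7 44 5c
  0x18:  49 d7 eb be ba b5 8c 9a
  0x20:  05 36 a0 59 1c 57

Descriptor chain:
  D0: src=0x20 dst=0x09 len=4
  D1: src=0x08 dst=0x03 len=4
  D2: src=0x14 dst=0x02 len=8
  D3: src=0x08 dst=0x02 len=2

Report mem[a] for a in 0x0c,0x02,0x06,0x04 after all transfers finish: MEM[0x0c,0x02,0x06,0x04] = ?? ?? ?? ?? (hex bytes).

#0 dst[0x09+4] := {0x05,0x36,0xa0,0x59}
#1 dst[0x03+4] := {0x45,0x05,0x36,0xa0}
#2 dst[0x02+8] := {0x8a,0xc7,0x44,0x5c,0x49,0xd7,0xeb,0xbe}
#3 dst[0x02+2] := {0xeb,0xbe}
query mem[0x0c]=0x59, mem[0x02]=0xeb, mem[0x06]=0x49, mem[0x04]=0x44

MEM[0x0c,0x02,0x06,0x04] = 59 eb 49 44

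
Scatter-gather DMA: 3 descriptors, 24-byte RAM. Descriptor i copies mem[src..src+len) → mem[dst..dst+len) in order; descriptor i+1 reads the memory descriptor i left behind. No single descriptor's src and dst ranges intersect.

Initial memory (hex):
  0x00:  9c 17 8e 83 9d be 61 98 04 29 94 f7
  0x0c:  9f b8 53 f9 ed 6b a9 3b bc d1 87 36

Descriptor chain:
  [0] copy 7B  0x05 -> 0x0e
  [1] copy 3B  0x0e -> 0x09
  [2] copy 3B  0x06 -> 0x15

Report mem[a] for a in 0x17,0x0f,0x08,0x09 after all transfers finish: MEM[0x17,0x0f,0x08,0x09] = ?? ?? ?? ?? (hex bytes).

MEM[0x17,0x0f,0x08,0x09] = 04 61 04 be

#0 dst[0x0e+7] := {0xbe,0x61,0x98,0x04,0x29,0x94,0xf7}
#1 dst[0x09+3] := {0xbe,0x61,0x98}
#2 dst[0x15+3] := {0x61,0x98,0x04}
query mem[0x17]=0x04, mem[0x0f]=0x61, mem[0x08]=0x04, mem[0x09]=0xbe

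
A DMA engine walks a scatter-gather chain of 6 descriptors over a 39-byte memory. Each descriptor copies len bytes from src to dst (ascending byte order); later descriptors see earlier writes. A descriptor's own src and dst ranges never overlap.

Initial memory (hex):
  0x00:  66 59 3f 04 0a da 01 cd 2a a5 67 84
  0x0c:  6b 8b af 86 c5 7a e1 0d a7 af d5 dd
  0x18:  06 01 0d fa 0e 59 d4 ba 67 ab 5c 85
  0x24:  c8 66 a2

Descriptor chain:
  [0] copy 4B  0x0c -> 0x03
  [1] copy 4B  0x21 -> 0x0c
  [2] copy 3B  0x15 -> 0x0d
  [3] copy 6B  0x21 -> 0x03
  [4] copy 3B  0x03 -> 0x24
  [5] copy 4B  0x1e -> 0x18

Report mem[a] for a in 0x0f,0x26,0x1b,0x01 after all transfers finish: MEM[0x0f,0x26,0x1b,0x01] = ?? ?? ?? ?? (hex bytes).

[0] 0x0c->0x03 len=4 : 6b 8b af 86
[1] 0x21->0x0c len=4 : ab 5c 85 c8
[2] 0x15->0x0d len=3 : af d5 dd
[3] 0x21->0x03 len=6 : ab 5c 85 c8 66 a2
[4] 0x03->0x24 len=3 : ab 5c 85
[5] 0x1e->0x18 len=4 : d4 ba 67 ab
query mem[0x0f]=0xdd, mem[0x26]=0x85, mem[0x1b]=0xab, mem[0x01]=0x59

MEM[0x0f,0x26,0x1b,0x01] = dd 85 ab 59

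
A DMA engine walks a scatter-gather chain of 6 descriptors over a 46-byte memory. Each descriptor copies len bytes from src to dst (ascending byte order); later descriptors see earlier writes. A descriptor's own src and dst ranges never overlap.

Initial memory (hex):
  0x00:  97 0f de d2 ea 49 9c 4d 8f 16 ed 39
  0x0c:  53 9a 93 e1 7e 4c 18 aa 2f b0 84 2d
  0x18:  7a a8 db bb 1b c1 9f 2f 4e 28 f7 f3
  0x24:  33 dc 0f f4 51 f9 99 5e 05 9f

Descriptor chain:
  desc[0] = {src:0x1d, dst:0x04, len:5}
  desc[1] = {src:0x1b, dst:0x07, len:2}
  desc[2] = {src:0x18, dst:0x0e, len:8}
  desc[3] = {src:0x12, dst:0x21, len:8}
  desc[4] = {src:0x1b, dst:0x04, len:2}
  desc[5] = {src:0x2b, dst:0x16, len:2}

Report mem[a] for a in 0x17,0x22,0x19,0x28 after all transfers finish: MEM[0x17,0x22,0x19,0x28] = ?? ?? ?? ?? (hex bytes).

#0 dst[0x04+5] := {0xc1,0x9f,0x2f,0x4e,0x28}
#1 dst[0x07+2] := {0xbb,0x1b}
#2 dst[0x0e+8] := {0x7a,0xa8,0xdb,0xbb,0x1b,0xc1,0x9f,0x2f}
#3 dst[0x21+8] := {0x1b,0xc1,0x9f,0x2f,0x84,0x2d,0x7a,0xa8}
#4 dst[0x04+2] := {0xbb,0x1b}
#5 dst[0x16+2] := {0x5e,0x05}
query mem[0x17]=0x05, mem[0x22]=0xc1, mem[0x19]=0xa8, mem[0x28]=0xa8

MEM[0x17,0x22,0x19,0x28] = 05 c1 a8 a8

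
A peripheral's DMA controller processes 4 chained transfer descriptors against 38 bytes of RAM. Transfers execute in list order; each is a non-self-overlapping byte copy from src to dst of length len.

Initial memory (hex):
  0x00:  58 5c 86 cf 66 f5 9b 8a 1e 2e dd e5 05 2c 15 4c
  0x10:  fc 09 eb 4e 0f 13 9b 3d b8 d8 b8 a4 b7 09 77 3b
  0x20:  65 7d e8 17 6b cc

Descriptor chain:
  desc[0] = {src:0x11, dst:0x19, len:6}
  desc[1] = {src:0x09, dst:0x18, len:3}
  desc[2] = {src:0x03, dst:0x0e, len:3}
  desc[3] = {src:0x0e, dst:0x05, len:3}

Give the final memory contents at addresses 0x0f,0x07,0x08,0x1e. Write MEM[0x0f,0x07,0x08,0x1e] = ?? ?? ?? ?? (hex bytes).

  after D0: wrote 6B at 0x19 = 09eb4e0f139b
  after D1: wrote 3B at 0x18 = 2edde5
  after D2: wrote 3B at 0x0e = cf66f5
  after D3: wrote 3B at 0x05 = cf66f5
query mem[0x0f]=0x66, mem[0x07]=0xf5, mem[0x08]=0x1e, mem[0x1e]=0x9b

MEM[0x0f,0x07,0x08,0x1e] = 66 f5 1e 9b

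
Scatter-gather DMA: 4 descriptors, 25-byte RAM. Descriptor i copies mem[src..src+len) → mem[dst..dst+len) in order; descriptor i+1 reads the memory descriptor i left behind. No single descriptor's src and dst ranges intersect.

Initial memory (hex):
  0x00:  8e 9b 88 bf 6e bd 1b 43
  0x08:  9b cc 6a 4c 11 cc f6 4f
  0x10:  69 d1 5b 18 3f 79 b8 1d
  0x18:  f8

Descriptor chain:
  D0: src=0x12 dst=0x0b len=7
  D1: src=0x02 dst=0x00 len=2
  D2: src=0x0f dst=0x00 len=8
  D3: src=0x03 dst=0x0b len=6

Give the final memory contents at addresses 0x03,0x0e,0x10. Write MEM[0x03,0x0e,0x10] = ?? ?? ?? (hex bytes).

  after D0: wrote 7B at 0x0b = 5b183f79b81df8
  after D1: wrote 2B at 0x00 = 88bf
  after D2: wrote 8B at 0x00 = b81df85b183f79b8
  after D3: wrote 6B at 0x0b = 5b183f79b89b
query mem[0x03]=0x5b, mem[0x0e]=0x79, mem[0x10]=0x9b

MEM[0x03,0x0e,0x10] = 5b 79 9b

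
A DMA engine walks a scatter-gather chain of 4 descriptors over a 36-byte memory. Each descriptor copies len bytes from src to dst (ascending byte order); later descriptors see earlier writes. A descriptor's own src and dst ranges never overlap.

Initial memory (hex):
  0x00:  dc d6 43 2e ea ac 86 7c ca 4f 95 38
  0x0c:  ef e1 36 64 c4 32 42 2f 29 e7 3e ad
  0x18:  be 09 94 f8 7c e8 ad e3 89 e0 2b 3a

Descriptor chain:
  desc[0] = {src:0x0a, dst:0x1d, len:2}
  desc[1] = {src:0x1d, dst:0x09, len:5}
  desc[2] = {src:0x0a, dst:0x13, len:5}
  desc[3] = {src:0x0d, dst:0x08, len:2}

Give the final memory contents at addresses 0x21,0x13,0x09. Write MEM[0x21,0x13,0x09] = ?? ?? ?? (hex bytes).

  after D0: wrote 2B at 0x1d = 9538
  after D1: wrote 5B at 0x09 = 9538e389e0
  after D2: wrote 5B at 0x13 = 38e389e036
  after D3: wrote 2B at 0x08 = e036
query mem[0x21]=0xe0, mem[0x13]=0x38, mem[0x09]=0x36

MEM[0x21,0x13,0x09] = e0 38 36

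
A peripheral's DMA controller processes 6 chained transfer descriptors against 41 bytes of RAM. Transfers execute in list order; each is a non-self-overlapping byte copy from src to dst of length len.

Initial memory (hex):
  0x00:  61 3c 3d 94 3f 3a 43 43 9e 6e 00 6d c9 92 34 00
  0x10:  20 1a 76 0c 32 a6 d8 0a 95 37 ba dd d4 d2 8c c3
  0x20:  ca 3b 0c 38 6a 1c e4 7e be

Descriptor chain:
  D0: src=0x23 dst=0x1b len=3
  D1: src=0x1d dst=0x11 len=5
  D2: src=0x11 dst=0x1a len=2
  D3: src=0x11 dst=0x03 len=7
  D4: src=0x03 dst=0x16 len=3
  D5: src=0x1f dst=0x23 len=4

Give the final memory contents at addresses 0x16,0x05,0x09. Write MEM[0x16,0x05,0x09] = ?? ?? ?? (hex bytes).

MEM[0x16,0x05,0x09] = 1c c3 0a

  after D0: wrote 3B at 0x1b = 386a1c
  after D1: wrote 5B at 0x11 = 1c8cc3ca3b
  after D2: wrote 2B at 0x1a = 1c8c
  after D3: wrote 7B at 0x03 = 1c8cc3ca3bd80a
  after D4: wrote 3B at 0x16 = 1c8cc3
  after D5: wrote 4B at 0x23 = c3ca3b0c
query mem[0x16]=0x1c, mem[0x05]=0xc3, mem[0x09]=0x0a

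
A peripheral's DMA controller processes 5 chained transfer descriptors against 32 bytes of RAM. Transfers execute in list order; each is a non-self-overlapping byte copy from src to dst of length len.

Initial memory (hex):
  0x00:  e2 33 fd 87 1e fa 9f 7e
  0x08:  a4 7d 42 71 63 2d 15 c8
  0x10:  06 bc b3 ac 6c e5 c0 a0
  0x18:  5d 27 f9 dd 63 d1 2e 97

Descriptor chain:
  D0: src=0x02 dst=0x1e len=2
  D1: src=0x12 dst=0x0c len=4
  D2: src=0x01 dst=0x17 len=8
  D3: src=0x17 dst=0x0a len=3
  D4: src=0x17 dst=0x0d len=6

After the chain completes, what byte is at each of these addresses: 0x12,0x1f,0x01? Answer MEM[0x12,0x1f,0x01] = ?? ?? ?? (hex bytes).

MEM[0x12,0x1f,0x01] = 9f 87 33

  after D0: wrote 2B at 0x1e = fd87
  after D1: wrote 4B at 0x0c = b3ac6ce5
  after D2: wrote 8B at 0x17 = 33fd871efa9f7ea4
  after D3: wrote 3B at 0x0a = 33fd87
  after D4: wrote 6B at 0x0d = 33fd871efa9f
query mem[0x12]=0x9f, mem[0x1f]=0x87, mem[0x01]=0x33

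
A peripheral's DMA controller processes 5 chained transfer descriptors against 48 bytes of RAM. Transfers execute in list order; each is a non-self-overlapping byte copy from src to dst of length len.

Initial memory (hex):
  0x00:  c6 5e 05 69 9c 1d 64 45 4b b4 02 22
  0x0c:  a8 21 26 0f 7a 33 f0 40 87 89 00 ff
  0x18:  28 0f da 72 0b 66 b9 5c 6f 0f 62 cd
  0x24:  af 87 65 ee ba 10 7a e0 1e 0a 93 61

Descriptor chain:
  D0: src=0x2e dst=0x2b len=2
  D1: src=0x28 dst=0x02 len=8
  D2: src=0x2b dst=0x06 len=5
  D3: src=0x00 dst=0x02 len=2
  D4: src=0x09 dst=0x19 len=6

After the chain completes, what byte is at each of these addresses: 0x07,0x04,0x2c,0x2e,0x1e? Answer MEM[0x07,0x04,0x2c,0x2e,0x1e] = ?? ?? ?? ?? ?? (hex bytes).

MEM[0x07,0x04,0x2c,0x2e,0x1e] = 61 7a 61 93 26

D0: mem[0x2b..0x2c] <- [93 61]
D1: mem[0x02..0x09] <- [ba 10 7a 93 61 0a 93 61]
D2: mem[0x06..0x0a] <- [93 61 0a 93 61]
D3: mem[0x02..0x03] <- [c6 5e]
D4: mem[0x19..0x1e] <- [93 61 22 a8 21 26]
query mem[0x07]=0x61, mem[0x04]=0x7a, mem[0x2c]=0x61, mem[0x2e]=0x93, mem[0x1e]=0x26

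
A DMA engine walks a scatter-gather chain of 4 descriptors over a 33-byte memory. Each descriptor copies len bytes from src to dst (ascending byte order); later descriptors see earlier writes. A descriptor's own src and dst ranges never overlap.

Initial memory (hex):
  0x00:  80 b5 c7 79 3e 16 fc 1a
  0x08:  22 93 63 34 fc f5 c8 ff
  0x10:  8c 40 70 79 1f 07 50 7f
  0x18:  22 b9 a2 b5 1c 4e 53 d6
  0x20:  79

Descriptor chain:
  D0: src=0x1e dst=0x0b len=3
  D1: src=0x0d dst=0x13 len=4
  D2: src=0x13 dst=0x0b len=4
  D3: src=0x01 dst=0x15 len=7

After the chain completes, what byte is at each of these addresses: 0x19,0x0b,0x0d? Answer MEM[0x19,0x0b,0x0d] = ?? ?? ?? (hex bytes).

[0] 0x1e->0x0b len=3 : 53 d6 79
[1] 0x0d->0x13 len=4 : 79 c8 ff 8c
[2] 0x13->0x0b len=4 : 79 c8 ff 8c
[3] 0x01->0x15 len=7 : b5 c7 79 3e 16 fc 1a
query mem[0x19]=0x16, mem[0x0b]=0x79, mem[0x0d]=0xff

MEM[0x19,0x0b,0x0d] = 16 79 ff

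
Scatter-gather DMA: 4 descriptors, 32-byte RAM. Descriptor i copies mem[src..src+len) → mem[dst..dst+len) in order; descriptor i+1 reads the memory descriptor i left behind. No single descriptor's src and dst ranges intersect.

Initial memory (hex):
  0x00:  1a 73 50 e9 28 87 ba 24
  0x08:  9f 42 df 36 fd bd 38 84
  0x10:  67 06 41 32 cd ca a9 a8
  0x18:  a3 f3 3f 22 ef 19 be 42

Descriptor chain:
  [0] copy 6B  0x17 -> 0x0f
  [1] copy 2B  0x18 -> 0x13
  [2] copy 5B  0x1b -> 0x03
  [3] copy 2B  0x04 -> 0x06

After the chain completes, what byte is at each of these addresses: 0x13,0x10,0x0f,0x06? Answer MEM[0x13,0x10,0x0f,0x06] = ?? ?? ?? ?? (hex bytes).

MEM[0x13,0x10,0x0f,0x06] = a3 a3 a8 ef

#0 dst[0x0f+6] := {0xa8,0xa3,0xf3,0x3f,0x22,0xef}
#1 dst[0x13+2] := {0xa3,0xf3}
#2 dst[0x03+5] := {0x22,0xef,0x19,0xbe,0x42}
#3 dst[0x06+2] := {0xef,0x19}
query mem[0x13]=0xa3, mem[0x10]=0xa3, mem[0x0f]=0xa8, mem[0x06]=0xef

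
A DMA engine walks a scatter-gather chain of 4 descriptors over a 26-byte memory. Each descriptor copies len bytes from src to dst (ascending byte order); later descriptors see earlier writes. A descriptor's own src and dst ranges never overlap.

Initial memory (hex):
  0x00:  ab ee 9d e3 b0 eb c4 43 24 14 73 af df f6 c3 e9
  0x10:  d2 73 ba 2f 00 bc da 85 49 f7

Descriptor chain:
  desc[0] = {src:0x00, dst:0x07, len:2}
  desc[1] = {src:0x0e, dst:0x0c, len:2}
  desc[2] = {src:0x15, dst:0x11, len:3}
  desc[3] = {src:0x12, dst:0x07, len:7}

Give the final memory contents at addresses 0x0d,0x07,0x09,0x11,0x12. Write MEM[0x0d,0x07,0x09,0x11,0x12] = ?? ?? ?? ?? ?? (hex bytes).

D0: mem[0x07..0x08] <- [ab ee]
D1: mem[0x0c..0x0d] <- [c3 e9]
D2: mem[0x11..0x13] <- [bc da 85]
D3: mem[0x07..0x0d] <- [da 85 00 bc da 85 49]
query mem[0x0d]=0x49, mem[0x07]=0xda, mem[0x09]=0x00, mem[0x11]=0xbc, mem[0x12]=0xda

MEM[0x0d,0x07,0x09,0x11,0x12] = 49 da 00 bc da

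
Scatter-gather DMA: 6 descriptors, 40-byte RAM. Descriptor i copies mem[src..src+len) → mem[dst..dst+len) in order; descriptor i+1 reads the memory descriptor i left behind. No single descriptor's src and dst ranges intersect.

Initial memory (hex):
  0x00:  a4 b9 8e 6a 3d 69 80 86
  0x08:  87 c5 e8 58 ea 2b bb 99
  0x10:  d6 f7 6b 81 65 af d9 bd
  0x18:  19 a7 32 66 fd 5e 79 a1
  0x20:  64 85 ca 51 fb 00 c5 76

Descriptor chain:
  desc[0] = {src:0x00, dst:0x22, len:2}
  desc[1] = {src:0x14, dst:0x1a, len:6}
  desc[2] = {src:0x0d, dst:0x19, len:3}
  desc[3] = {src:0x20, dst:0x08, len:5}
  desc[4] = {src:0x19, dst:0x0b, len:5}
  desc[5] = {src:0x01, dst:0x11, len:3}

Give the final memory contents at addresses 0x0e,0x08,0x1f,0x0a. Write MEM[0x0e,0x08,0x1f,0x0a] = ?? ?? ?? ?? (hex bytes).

MEM[0x0e,0x08,0x1f,0x0a] = d9 64 a7 a4

#0 dst[0x22+2] := {0xa4,0xb9}
#1 dst[0x1a+6] := {0x65,0xaf,0xd9,0xbd,0x19,0xa7}
#2 dst[0x19+3] := {0x2b,0xbb,0x99}
#3 dst[0x08+5] := {0x64,0x85,0xa4,0xb9,0xfb}
#4 dst[0x0b+5] := {0x2b,0xbb,0x99,0xd9,0xbd}
#5 dst[0x11+3] := {0xb9,0x8e,0x6a}
query mem[0x0e]=0xd9, mem[0x08]=0x64, mem[0x1f]=0xa7, mem[0x0a]=0xa4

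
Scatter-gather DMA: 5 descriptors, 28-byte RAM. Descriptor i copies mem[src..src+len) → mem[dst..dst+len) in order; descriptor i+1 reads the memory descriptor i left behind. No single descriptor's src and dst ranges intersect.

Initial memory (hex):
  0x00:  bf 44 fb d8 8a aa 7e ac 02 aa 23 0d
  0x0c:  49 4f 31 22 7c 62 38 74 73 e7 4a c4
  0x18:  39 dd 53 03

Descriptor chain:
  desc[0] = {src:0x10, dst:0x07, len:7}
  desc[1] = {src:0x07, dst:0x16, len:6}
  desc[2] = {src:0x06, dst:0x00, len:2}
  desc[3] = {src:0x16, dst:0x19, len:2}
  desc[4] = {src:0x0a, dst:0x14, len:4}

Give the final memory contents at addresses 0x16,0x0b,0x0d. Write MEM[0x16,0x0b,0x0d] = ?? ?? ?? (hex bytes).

MEM[0x16,0x0b,0x0d] = e7 73 4a

D0: mem[0x07..0x0d] <- [7c 62 38 74 73 e7 4a]
D1: mem[0x16..0x1b] <- [7c 62 38 74 73 e7]
D2: mem[0x00..0x01] <- [7e 7c]
D3: mem[0x19..0x1a] <- [7c 62]
D4: mem[0x14..0x17] <- [74 73 e7 4a]
query mem[0x16]=0xe7, mem[0x0b]=0x73, mem[0x0d]=0x4a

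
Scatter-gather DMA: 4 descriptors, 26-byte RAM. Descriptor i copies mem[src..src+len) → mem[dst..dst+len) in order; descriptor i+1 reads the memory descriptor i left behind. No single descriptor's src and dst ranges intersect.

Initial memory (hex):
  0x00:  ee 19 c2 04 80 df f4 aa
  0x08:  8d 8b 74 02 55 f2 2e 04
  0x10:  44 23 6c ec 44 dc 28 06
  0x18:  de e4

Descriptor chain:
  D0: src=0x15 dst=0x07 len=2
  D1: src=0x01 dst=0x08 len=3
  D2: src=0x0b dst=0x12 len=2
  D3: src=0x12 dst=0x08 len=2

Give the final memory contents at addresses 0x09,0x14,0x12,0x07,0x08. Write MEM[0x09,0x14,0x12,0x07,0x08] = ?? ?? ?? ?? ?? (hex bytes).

MEM[0x09,0x14,0x12,0x07,0x08] = 55 44 02 dc 02

[0] 0x15->0x07 len=2 : dc 28
[1] 0x01->0x08 len=3 : 19 c2 04
[2] 0x0b->0x12 len=2 : 02 55
[3] 0x12->0x08 len=2 : 02 55
query mem[0x09]=0x55, mem[0x14]=0x44, mem[0x12]=0x02, mem[0x07]=0xdc, mem[0x08]=0x02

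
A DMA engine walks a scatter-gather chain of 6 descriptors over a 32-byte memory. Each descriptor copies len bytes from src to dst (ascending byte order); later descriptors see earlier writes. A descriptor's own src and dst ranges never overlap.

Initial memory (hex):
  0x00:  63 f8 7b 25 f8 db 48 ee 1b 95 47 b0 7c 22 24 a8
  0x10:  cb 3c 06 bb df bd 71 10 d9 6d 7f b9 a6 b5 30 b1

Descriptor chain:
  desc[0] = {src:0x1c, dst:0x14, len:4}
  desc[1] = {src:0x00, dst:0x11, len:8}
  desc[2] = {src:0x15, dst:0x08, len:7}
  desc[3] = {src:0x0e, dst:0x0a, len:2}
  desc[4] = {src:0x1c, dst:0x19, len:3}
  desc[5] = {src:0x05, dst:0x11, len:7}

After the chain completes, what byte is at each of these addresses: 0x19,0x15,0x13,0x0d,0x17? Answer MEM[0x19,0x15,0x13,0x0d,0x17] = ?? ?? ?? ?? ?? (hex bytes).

[0] 0x1c->0x14 len=4 : a6 b5 30 b1
[1] 0x00->0x11 len=8 : 63 f8 7b 25 f8 db 48 ee
[2] 0x15->0x08 len=7 : f8 db 48 ee 6d 7f b9
[3] 0x0e->0x0a len=2 : b9 a8
[4] 0x1c->0x19 len=3 : a6 b5 30
[5] 0x05->0x11 len=7 : db 48 ee f8 db b9 a8
query mem[0x19]=0xa6, mem[0x15]=0xdb, mem[0x13]=0xee, mem[0x0d]=0x7f, mem[0x17]=0xa8

MEM[0x19,0x15,0x13,0x0d,0x17] = a6 db ee 7f a8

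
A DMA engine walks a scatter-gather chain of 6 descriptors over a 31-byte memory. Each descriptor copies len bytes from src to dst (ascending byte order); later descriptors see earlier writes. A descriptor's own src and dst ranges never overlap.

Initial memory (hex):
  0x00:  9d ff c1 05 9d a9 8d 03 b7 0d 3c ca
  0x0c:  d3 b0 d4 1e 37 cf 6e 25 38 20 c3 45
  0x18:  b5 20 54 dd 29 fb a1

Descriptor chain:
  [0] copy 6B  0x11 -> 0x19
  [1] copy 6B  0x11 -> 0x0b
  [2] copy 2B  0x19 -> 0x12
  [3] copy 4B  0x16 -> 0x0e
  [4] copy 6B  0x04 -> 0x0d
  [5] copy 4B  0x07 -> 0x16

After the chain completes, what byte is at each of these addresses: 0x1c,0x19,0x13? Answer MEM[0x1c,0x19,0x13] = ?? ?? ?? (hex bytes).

#0 dst[0x19+6] := {0xcf,0x6e,0x25,0x38,0x20,0xc3}
#1 dst[0x0b+6] := {0xcf,0x6e,0x25,0x38,0x20,0xc3}
#2 dst[0x12+2] := {0xcf,0x6e}
#3 dst[0x0e+4] := {0xc3,0x45,0xb5,0xcf}
#4 dst[0x0d+6] := {0x9d,0xa9,0x8d,0x03,0xb7,0x0d}
#5 dst[0x16+4] := {0x03,0xb7,0x0d,0x3c}
query mem[0x1c]=0x38, mem[0x19]=0x3c, mem[0x13]=0x6e

MEM[0x1c,0x19,0x13] = 38 3c 6e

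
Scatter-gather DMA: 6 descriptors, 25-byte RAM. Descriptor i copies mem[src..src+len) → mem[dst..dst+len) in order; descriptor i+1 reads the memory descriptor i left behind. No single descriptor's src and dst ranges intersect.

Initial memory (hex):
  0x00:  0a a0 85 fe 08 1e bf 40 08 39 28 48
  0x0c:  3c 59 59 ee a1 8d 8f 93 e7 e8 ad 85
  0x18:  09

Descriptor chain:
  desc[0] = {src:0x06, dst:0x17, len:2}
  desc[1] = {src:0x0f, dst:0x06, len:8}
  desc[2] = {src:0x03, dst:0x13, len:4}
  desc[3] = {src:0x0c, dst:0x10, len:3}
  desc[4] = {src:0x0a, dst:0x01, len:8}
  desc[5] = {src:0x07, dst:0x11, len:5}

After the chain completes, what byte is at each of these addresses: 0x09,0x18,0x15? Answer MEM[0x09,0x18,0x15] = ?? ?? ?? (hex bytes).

#0 dst[0x17+2] := {0xbf,0x40}
#1 dst[0x06+8] := {0xee,0xa1,0x8d,0x8f,0x93,0xe7,0xe8,0xad}
#2 dst[0x13+4] := {0xfe,0x08,0x1e,0xee}
#3 dst[0x10+3] := {0xe8,0xad,0x59}
#4 dst[0x01+8] := {0x93,0xe7,0xe8,0xad,0x59,0xee,0xe8,0xad}
#5 dst[0x11+5] := {0xe8,0xad,0x8f,0x93,0xe7}
query mem[0x09]=0x8f, mem[0x18]=0x40, mem[0x15]=0xe7

MEM[0x09,0x18,0x15] = 8f 40 e7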